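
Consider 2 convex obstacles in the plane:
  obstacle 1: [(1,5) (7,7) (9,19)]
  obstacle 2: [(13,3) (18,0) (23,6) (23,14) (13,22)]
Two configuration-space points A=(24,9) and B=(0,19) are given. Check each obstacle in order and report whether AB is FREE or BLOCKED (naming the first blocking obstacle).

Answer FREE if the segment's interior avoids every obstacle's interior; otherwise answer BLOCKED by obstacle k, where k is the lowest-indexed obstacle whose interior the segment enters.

BLOCKED by obstacle 1

Obstacle 1 [(1,5) (7,7) (9,19)]:
  edge (1,5)–(7,7): clear
  edge (7,7)–(9,19): crosses AB
  edge (9,19)–(1,5): crosses AB
  → BLOCKED
Obstacle 2 [(13,3) (18,0) (23,6) (23,14) (13,22)]:
  edge (13,3)–(18,0): clear
  edge (18,0)–(23,6): clear
  edge (23,6)–(23,14): crosses AB
  edge (23,14)–(13,22): clear
  edge (13,22)–(13,3): crosses AB
  → BLOCKED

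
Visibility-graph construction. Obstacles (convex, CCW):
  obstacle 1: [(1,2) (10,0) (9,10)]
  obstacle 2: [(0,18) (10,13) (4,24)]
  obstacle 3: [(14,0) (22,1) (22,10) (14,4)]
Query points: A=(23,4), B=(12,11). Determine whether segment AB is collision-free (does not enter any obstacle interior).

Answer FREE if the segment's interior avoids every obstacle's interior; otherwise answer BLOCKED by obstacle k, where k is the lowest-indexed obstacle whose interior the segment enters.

BLOCKED by obstacle 3

Obstacle 1 [(1,2) (10,0) (9,10)]:
  edge (1,2)–(10,0): clear
  edge (10,0)–(9,10): clear
  edge (9,10)–(1,2): clear
  midpoint (35/2,15/2) outside
  → clear
Obstacle 2 [(0,18) (10,13) (4,24)]:
  edge (0,18)–(10,13): clear
  edge (10,13)–(4,24): clear
  edge (4,24)–(0,18): clear
  midpoint (35/2,15/2) outside
  → clear
Obstacle 3 [(14,0) (22,1) (22,10) (14,4)]:
  edge (14,0)–(22,1): clear
  edge (22,1)–(22,10): crosses AB
  edge (22,10)–(14,4): crosses AB
  edge (14,4)–(14,0): clear
  → BLOCKED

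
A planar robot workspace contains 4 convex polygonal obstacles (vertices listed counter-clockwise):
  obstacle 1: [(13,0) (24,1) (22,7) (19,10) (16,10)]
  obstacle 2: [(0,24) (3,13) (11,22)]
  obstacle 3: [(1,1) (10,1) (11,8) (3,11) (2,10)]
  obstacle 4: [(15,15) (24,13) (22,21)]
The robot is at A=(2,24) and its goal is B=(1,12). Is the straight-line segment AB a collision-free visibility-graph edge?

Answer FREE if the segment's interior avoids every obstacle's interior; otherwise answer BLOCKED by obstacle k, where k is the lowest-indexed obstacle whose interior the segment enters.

BLOCKED by obstacle 2

Obstacle 1 [(13,0) (24,1) (22,7) (19,10) (16,10)]:
  edge (13,0)–(24,1): clear
  edge (24,1)–(22,7): clear
  edge (22,7)–(19,10): clear
  edge (19,10)–(16,10): clear
  edge (16,10)–(13,0): clear
  midpoint (3/2,18) outside
  → clear
Obstacle 2 [(0,24) (3,13) (11,22)]:
  edge (0,24)–(3,13): crosses AB
  edge (3,13)–(11,22): clear
  edge (11,22)–(0,24): crosses AB
  → BLOCKED
Obstacle 3 [(1,1) (10,1) (11,8) (3,11) (2,10)]:
  edge (1,1)–(10,1): clear
  edge (10,1)–(11,8): clear
  edge (11,8)–(3,11): clear
  edge (3,11)–(2,10): clear
  edge (2,10)–(1,1): clear
  midpoint (3/2,18) outside
  → clear
Obstacle 4 [(15,15) (24,13) (22,21)]:
  edge (15,15)–(24,13): clear
  edge (24,13)–(22,21): clear
  edge (22,21)–(15,15): clear
  midpoint (3/2,18) outside
  → clear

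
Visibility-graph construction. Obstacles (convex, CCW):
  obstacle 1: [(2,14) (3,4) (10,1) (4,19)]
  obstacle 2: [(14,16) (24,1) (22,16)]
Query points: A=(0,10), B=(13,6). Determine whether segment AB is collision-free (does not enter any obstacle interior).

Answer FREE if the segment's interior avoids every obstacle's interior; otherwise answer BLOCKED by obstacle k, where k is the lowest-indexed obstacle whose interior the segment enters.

Obstacle 1 [(2,14) (3,4) (10,1) (4,19)]:
  edge (2,14)–(3,4): crosses AB
  edge (3,4)–(10,1): clear
  edge (10,1)–(4,19): crosses AB
  edge (4,19)–(2,14): clear
  → BLOCKED
Obstacle 2 [(14,16) (24,1) (22,16)]:
  edge (14,16)–(24,1): clear
  edge (24,1)–(22,16): clear
  edge (22,16)–(14,16): clear
  midpoint (13/2,8) outside
  → clear

BLOCKED by obstacle 1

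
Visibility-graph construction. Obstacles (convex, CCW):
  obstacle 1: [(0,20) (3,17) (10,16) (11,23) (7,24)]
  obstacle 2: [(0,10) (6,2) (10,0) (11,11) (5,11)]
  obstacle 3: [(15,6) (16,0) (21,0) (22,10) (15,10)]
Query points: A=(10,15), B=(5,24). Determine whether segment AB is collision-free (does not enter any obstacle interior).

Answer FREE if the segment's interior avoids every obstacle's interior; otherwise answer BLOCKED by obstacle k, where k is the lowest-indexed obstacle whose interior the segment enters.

Obstacle 1 [(0,20) (3,17) (10,16) (11,23) (7,24)]:
  edge (0,20)–(3,17): clear
  edge (3,17)–(10,16): crosses AB
  edge (10,16)–(11,23): clear
  edge (11,23)–(7,24): clear
  edge (7,24)–(0,20): crosses AB
  → BLOCKED
Obstacle 2 [(0,10) (6,2) (10,0) (11,11) (5,11)]:
  edge (0,10)–(6,2): clear
  edge (6,2)–(10,0): clear
  edge (10,0)–(11,11): clear
  edge (11,11)–(5,11): clear
  edge (5,11)–(0,10): clear
  midpoint (15/2,39/2) outside
  → clear
Obstacle 3 [(15,6) (16,0) (21,0) (22,10) (15,10)]:
  edge (15,6)–(16,0): clear
  edge (16,0)–(21,0): clear
  edge (21,0)–(22,10): clear
  edge (22,10)–(15,10): clear
  edge (15,10)–(15,6): clear
  midpoint (15/2,39/2) outside
  → clear

BLOCKED by obstacle 1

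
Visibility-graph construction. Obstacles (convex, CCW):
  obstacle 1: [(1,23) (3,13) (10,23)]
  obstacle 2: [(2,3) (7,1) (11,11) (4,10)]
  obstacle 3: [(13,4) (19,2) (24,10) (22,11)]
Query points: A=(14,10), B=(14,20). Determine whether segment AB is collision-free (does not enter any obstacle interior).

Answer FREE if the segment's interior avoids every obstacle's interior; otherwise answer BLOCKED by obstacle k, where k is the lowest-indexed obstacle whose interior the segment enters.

FREE

Obstacle 1 [(1,23) (3,13) (10,23)]:
  edge (1,23)–(3,13): clear
  edge (3,13)–(10,23): clear
  edge (10,23)–(1,23): clear
  midpoint (14,15) outside
  → clear
Obstacle 2 [(2,3) (7,1) (11,11) (4,10)]:
  edge (2,3)–(7,1): clear
  edge (7,1)–(11,11): clear
  edge (11,11)–(4,10): clear
  edge (4,10)–(2,3): clear
  midpoint (14,15) outside
  → clear
Obstacle 3 [(13,4) (19,2) (24,10) (22,11)]:
  edge (13,4)–(19,2): clear
  edge (19,2)–(24,10): clear
  edge (24,10)–(22,11): clear
  edge (22,11)–(13,4): clear
  midpoint (14,15) outside
  → clear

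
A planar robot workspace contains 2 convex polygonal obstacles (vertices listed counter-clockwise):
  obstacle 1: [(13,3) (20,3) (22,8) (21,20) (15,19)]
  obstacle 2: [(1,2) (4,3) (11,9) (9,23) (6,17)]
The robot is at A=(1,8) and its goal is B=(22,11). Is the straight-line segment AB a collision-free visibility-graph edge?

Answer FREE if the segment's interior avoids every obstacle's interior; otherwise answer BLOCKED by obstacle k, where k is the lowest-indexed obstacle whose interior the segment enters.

Obstacle 1 [(13,3) (20,3) (22,8) (21,20) (15,19)]:
  edge (13,3)–(20,3): clear
  edge (20,3)–(22,8): clear
  edge (22,8)–(21,20): crosses AB
  edge (21,20)–(15,19): clear
  edge (15,19)–(13,3): crosses AB
  → BLOCKED
Obstacle 2 [(1,2) (4,3) (11,9) (9,23) (6,17)]:
  edge (1,2)–(4,3): clear
  edge (4,3)–(11,9): clear
  edge (11,9)–(9,23): crosses AB
  edge (9,23)–(6,17): clear
  edge (6,17)–(1,2): crosses AB
  → BLOCKED

BLOCKED by obstacle 1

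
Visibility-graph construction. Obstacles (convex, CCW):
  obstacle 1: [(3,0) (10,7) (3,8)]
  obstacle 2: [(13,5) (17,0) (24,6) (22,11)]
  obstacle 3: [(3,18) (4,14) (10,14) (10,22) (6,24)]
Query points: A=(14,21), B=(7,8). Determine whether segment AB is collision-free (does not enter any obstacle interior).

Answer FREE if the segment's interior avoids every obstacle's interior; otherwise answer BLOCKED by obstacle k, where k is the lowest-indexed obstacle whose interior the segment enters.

Obstacle 1 [(3,0) (10,7) (3,8)]:
  edge (3,0)–(10,7): clear
  edge (10,7)–(3,8): clear
  edge (3,8)–(3,0): clear
  midpoint (21/2,29/2) outside
  → clear
Obstacle 2 [(13,5) (17,0) (24,6) (22,11)]:
  edge (13,5)–(17,0): clear
  edge (17,0)–(24,6): clear
  edge (24,6)–(22,11): clear
  edge (22,11)–(13,5): clear
  midpoint (21/2,29/2) outside
  → clear
Obstacle 3 [(3,18) (4,14) (10,14) (10,22) (6,24)]:
  edge (3,18)–(4,14): clear
  edge (4,14)–(10,14): clear
  edge (10,14)–(10,22): clear
  edge (10,22)–(6,24): clear
  edge (6,24)–(3,18): clear
  midpoint (21/2,29/2) outside
  → clear

FREE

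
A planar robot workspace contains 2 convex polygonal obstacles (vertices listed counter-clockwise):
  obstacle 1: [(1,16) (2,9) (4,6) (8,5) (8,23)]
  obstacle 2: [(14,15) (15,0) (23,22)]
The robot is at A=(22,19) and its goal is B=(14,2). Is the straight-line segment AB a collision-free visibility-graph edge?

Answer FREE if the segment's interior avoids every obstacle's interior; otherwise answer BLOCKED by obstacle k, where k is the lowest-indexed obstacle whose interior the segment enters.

BLOCKED by obstacle 2

Obstacle 1 [(1,16) (2,9) (4,6) (8,5) (8,23)]:
  edge (1,16)–(2,9): clear
  edge (2,9)–(4,6): clear
  edge (4,6)–(8,5): clear
  edge (8,5)–(8,23): clear
  edge (8,23)–(1,16): clear
  midpoint (18,21/2) outside
  → clear
Obstacle 2 [(14,15) (15,0) (23,22)]:
  edge (14,15)–(15,0): crosses AB
  edge (15,0)–(23,22): crosses AB
  edge (23,22)–(14,15): clear
  → BLOCKED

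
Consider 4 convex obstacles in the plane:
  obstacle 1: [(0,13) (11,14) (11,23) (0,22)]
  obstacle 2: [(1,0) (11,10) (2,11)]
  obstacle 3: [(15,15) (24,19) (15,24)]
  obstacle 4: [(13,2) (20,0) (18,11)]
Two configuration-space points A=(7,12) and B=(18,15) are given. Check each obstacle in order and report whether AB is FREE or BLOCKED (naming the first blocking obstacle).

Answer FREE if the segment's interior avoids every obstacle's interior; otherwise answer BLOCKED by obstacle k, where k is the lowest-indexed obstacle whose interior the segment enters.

FREE

Obstacle 1 [(0,13) (11,14) (11,23) (0,22)]:
  edge (0,13)–(11,14): clear
  edge (11,14)–(11,23): clear
  edge (11,23)–(0,22): clear
  edge (0,22)–(0,13): clear
  midpoint (25/2,27/2) outside
  → clear
Obstacle 2 [(1,0) (11,10) (2,11)]:
  edge (1,0)–(11,10): clear
  edge (11,10)–(2,11): clear
  edge (2,11)–(1,0): clear
  midpoint (25/2,27/2) outside
  → clear
Obstacle 3 [(15,15) (24,19) (15,24)]:
  edge (15,15)–(24,19): clear
  edge (24,19)–(15,24): clear
  edge (15,24)–(15,15): clear
  midpoint (25/2,27/2) outside
  → clear
Obstacle 4 [(13,2) (20,0) (18,11)]:
  edge (13,2)–(20,0): clear
  edge (20,0)–(18,11): clear
  edge (18,11)–(13,2): clear
  midpoint (25/2,27/2) outside
  → clear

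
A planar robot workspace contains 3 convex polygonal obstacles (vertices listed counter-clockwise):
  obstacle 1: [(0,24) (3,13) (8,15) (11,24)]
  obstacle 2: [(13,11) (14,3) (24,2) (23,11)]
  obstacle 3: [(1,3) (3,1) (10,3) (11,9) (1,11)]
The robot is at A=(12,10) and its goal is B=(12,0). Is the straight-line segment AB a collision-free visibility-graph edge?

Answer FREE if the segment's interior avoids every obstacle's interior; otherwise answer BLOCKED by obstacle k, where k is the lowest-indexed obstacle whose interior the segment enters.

FREE

Obstacle 1 [(0,24) (3,13) (8,15) (11,24)]:
  edge (0,24)–(3,13): clear
  edge (3,13)–(8,15): clear
  edge (8,15)–(11,24): clear
  edge (11,24)–(0,24): clear
  midpoint (12,5) outside
  → clear
Obstacle 2 [(13,11) (14,3) (24,2) (23,11)]:
  edge (13,11)–(14,3): clear
  edge (14,3)–(24,2): clear
  edge (24,2)–(23,11): clear
  edge (23,11)–(13,11): clear
  midpoint (12,5) outside
  → clear
Obstacle 3 [(1,3) (3,1) (10,3) (11,9) (1,11)]:
  edge (1,3)–(3,1): clear
  edge (3,1)–(10,3): clear
  edge (10,3)–(11,9): clear
  edge (11,9)–(1,11): clear
  edge (1,11)–(1,3): clear
  midpoint (12,5) outside
  → clear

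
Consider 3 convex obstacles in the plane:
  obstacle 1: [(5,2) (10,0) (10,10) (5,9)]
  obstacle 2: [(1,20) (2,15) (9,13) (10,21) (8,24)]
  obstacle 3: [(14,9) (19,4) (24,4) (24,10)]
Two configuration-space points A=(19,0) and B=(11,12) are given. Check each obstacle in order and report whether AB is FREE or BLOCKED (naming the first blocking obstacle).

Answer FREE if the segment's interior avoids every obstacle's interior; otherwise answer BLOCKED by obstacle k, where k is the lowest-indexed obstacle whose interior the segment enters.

FREE

Obstacle 1 [(5,2) (10,0) (10,10) (5,9)]:
  edge (5,2)–(10,0): clear
  edge (10,0)–(10,10): clear
  edge (10,10)–(5,9): clear
  edge (5,9)–(5,2): clear
  midpoint (15,6) outside
  → clear
Obstacle 2 [(1,20) (2,15) (9,13) (10,21) (8,24)]:
  edge (1,20)–(2,15): clear
  edge (2,15)–(9,13): clear
  edge (9,13)–(10,21): clear
  edge (10,21)–(8,24): clear
  edge (8,24)–(1,20): clear
  midpoint (15,6) outside
  → clear
Obstacle 3 [(14,9) (19,4) (24,4) (24,10)]:
  edge (14,9)–(19,4): clear
  edge (19,4)–(24,4): clear
  edge (24,4)–(24,10): clear
  edge (24,10)–(14,9): clear
  midpoint (15,6) outside
  → clear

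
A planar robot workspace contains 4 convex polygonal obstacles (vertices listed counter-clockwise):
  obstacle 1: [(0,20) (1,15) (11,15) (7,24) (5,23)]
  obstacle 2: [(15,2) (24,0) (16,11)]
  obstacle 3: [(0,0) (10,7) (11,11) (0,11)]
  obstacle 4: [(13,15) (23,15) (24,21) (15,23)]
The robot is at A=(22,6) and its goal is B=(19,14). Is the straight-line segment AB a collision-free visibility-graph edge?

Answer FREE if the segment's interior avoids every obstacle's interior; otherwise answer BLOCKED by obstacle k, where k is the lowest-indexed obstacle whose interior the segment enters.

Obstacle 1 [(0,20) (1,15) (11,15) (7,24) (5,23)]:
  edge (0,20)–(1,15): clear
  edge (1,15)–(11,15): clear
  edge (11,15)–(7,24): clear
  edge (7,24)–(5,23): clear
  edge (5,23)–(0,20): clear
  midpoint (41/2,10) outside
  → clear
Obstacle 2 [(15,2) (24,0) (16,11)]:
  edge (15,2)–(24,0): clear
  edge (24,0)–(16,11): clear
  edge (16,11)–(15,2): clear
  midpoint (41/2,10) outside
  → clear
Obstacle 3 [(0,0) (10,7) (11,11) (0,11)]:
  edge (0,0)–(10,7): clear
  edge (10,7)–(11,11): clear
  edge (11,11)–(0,11): clear
  edge (0,11)–(0,0): clear
  midpoint (41/2,10) outside
  → clear
Obstacle 4 [(13,15) (23,15) (24,21) (15,23)]:
  edge (13,15)–(23,15): clear
  edge (23,15)–(24,21): clear
  edge (24,21)–(15,23): clear
  edge (15,23)–(13,15): clear
  midpoint (41/2,10) outside
  → clear

FREE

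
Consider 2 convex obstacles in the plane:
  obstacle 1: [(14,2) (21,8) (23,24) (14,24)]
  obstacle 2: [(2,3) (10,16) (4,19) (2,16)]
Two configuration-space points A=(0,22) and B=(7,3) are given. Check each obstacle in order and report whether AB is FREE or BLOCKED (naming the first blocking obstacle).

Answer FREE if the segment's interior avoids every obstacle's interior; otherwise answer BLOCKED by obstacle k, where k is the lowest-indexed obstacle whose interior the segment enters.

BLOCKED by obstacle 2

Obstacle 1 [(14,2) (21,8) (23,24) (14,24)]:
  edge (14,2)–(21,8): clear
  edge (21,8)–(23,24): clear
  edge (23,24)–(14,24): clear
  edge (14,24)–(14,2): clear
  midpoint (7/2,25/2) outside
  → clear
Obstacle 2 [(2,3) (10,16) (4,19) (2,16)]:
  edge (2,3)–(10,16): crosses AB
  edge (10,16)–(4,19): clear
  edge (4,19)–(2,16): crosses AB
  edge (2,16)–(2,3): clear
  → BLOCKED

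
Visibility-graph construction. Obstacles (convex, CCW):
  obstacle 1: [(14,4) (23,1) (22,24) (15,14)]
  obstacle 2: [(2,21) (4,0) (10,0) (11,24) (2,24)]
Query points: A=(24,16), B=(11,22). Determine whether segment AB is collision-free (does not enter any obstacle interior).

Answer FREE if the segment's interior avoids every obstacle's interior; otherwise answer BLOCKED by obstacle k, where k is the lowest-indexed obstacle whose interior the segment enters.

Obstacle 1 [(14,4) (23,1) (22,24) (15,14)]:
  edge (14,4)–(23,1): clear
  edge (23,1)–(22,24): crosses AB
  edge (22,24)–(15,14): crosses AB
  edge (15,14)–(14,4): clear
  → BLOCKED
Obstacle 2 [(2,21) (4,0) (10,0) (11,24) (2,24)]:
  edge (2,21)–(4,0): clear
  edge (4,0)–(10,0): clear
  edge (10,0)–(11,24): clear
  edge (11,24)–(2,24): clear
  edge (2,24)–(2,21): clear
  midpoint (35/2,19) outside
  → clear

BLOCKED by obstacle 1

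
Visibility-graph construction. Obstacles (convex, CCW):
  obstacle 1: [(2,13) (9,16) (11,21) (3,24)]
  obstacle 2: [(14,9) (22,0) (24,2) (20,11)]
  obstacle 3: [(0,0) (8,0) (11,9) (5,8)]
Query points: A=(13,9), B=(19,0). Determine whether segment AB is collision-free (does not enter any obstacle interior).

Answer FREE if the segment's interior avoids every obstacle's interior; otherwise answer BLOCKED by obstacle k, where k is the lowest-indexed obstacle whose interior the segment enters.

Obstacle 1 [(2,13) (9,16) (11,21) (3,24)]:
  edge (2,13)–(9,16): clear
  edge (9,16)–(11,21): clear
  edge (11,21)–(3,24): clear
  edge (3,24)–(2,13): clear
  midpoint (16,9/2) outside
  → clear
Obstacle 2 [(14,9) (22,0) (24,2) (20,11)]:
  edge (14,9)–(22,0): clear
  edge (22,0)–(24,2): clear
  edge (24,2)–(20,11): clear
  edge (20,11)–(14,9): clear
  midpoint (16,9/2) outside
  → clear
Obstacle 3 [(0,0) (8,0) (11,9) (5,8)]:
  edge (0,0)–(8,0): clear
  edge (8,0)–(11,9): clear
  edge (11,9)–(5,8): clear
  edge (5,8)–(0,0): clear
  midpoint (16,9/2) outside
  → clear

FREE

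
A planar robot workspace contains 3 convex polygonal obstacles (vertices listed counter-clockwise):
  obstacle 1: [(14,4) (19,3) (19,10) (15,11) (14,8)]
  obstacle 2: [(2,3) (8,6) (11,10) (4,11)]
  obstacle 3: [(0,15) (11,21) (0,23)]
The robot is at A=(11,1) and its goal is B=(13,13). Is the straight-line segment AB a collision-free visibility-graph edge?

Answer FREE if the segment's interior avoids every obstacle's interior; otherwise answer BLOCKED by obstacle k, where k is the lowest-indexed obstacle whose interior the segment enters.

FREE

Obstacle 1 [(14,4) (19,3) (19,10) (15,11) (14,8)]:
  edge (14,4)–(19,3): clear
  edge (19,3)–(19,10): clear
  edge (19,10)–(15,11): clear
  edge (15,11)–(14,8): clear
  edge (14,8)–(14,4): clear
  midpoint (12,7) outside
  → clear
Obstacle 2 [(2,3) (8,6) (11,10) (4,11)]:
  edge (2,3)–(8,6): clear
  edge (8,6)–(11,10): clear
  edge (11,10)–(4,11): clear
  edge (4,11)–(2,3): clear
  midpoint (12,7) outside
  → clear
Obstacle 3 [(0,15) (11,21) (0,23)]:
  edge (0,15)–(11,21): clear
  edge (11,21)–(0,23): clear
  edge (0,23)–(0,15): clear
  midpoint (12,7) outside
  → clear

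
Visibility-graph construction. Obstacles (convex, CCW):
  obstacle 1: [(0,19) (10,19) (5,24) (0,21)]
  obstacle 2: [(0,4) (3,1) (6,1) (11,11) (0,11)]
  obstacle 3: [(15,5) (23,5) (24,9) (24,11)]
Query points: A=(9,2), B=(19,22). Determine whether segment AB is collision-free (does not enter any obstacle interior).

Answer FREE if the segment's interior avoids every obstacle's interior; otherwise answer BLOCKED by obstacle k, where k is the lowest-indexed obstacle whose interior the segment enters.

Obstacle 1 [(0,19) (10,19) (5,24) (0,21)]:
  edge (0,19)–(10,19): clear
  edge (10,19)–(5,24): clear
  edge (5,24)–(0,21): clear
  edge (0,21)–(0,19): clear
  midpoint (14,12) outside
  → clear
Obstacle 2 [(0,4) (3,1) (6,1) (11,11) (0,11)]:
  edge (0,4)–(3,1): clear
  edge (3,1)–(6,1): clear
  edge (6,1)–(11,11): clear
  edge (11,11)–(0,11): clear
  edge (0,11)–(0,4): clear
  midpoint (14,12) outside
  → clear
Obstacle 3 [(15,5) (23,5) (24,9) (24,11)]:
  edge (15,5)–(23,5): clear
  edge (23,5)–(24,9): clear
  edge (24,9)–(24,11): clear
  edge (24,11)–(15,5): clear
  midpoint (14,12) outside
  → clear

FREE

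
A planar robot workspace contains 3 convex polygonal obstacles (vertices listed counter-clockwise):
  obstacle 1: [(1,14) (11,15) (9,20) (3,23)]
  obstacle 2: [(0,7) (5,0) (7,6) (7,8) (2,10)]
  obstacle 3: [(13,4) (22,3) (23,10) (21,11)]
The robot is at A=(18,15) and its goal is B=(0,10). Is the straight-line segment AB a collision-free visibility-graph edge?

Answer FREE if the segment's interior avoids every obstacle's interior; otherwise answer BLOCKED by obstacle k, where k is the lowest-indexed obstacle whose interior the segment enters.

Obstacle 1 [(1,14) (11,15) (9,20) (3,23)]:
  edge (1,14)–(11,15): clear
  edge (11,15)–(9,20): clear
  edge (9,20)–(3,23): clear
  edge (3,23)–(1,14): clear
  midpoint (9,25/2) outside
  → clear
Obstacle 2 [(0,7) (5,0) (7,6) (7,8) (2,10)]:
  edge (0,7)–(5,0): clear
  edge (5,0)–(7,6): clear
  edge (7,6)–(7,8): clear
  edge (7,8)–(2,10): clear
  edge (2,10)–(0,7): clear
  midpoint (9,25/2) outside
  → clear
Obstacle 3 [(13,4) (22,3) (23,10) (21,11)]:
  edge (13,4)–(22,3): clear
  edge (22,3)–(23,10): clear
  edge (23,10)–(21,11): clear
  edge (21,11)–(13,4): clear
  midpoint (9,25/2) outside
  → clear

FREE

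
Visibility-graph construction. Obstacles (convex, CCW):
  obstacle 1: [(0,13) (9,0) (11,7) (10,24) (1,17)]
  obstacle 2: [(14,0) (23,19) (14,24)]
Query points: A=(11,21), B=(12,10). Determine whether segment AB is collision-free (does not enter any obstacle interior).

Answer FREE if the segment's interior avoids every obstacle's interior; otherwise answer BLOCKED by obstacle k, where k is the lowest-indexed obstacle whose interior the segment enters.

FREE

Obstacle 1 [(0,13) (9,0) (11,7) (10,24) (1,17)]:
  edge (0,13)–(9,0): clear
  edge (9,0)–(11,7): clear
  edge (11,7)–(10,24): clear
  edge (10,24)–(1,17): clear
  edge (1,17)–(0,13): clear
  midpoint (23/2,31/2) outside
  → clear
Obstacle 2 [(14,0) (23,19) (14,24)]:
  edge (14,0)–(23,19): clear
  edge (23,19)–(14,24): clear
  edge (14,24)–(14,0): clear
  midpoint (23/2,31/2) outside
  → clear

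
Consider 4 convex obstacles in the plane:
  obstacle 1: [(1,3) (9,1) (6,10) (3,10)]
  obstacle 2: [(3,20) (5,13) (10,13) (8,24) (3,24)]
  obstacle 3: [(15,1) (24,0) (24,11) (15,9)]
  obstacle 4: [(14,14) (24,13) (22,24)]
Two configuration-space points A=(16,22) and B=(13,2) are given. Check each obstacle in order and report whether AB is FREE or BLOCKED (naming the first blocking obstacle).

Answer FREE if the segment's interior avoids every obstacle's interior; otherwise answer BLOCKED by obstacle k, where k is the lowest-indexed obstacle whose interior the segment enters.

BLOCKED by obstacle 4

Obstacle 1 [(1,3) (9,1) (6,10) (3,10)]:
  edge (1,3)–(9,1): clear
  edge (9,1)–(6,10): clear
  edge (6,10)–(3,10): clear
  edge (3,10)–(1,3): clear
  midpoint (29/2,12) outside
  → clear
Obstacle 2 [(3,20) (5,13) (10,13) (8,24) (3,24)]:
  edge (3,20)–(5,13): clear
  edge (5,13)–(10,13): clear
  edge (10,13)–(8,24): clear
  edge (8,24)–(3,24): clear
  edge (3,24)–(3,20): clear
  midpoint (29/2,12) outside
  → clear
Obstacle 3 [(15,1) (24,0) (24,11) (15,9)]:
  edge (15,1)–(24,0): clear
  edge (24,0)–(24,11): clear
  edge (24,11)–(15,9): clear
  edge (15,9)–(15,1): clear
  midpoint (29/2,12) outside
  → clear
Obstacle 4 [(14,14) (24,13) (22,24)]:
  edge (14,14)–(24,13): crosses AB
  edge (24,13)–(22,24): clear
  edge (22,24)–(14,14): crosses AB
  → BLOCKED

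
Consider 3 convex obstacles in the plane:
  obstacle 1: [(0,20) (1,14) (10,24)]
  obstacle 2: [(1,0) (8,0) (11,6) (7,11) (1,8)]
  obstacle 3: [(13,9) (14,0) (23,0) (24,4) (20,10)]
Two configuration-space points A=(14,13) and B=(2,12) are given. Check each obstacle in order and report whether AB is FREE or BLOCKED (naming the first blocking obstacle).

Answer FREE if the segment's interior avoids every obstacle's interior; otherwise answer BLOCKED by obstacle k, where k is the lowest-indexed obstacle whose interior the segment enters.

Obstacle 1 [(0,20) (1,14) (10,24)]:
  edge (0,20)–(1,14): clear
  edge (1,14)–(10,24): clear
  edge (10,24)–(0,20): clear
  midpoint (8,25/2) outside
  → clear
Obstacle 2 [(1,0) (8,0) (11,6) (7,11) (1,8)]:
  edge (1,0)–(8,0): clear
  edge (8,0)–(11,6): clear
  edge (11,6)–(7,11): clear
  edge (7,11)–(1,8): clear
  edge (1,8)–(1,0): clear
  midpoint (8,25/2) outside
  → clear
Obstacle 3 [(13,9) (14,0) (23,0) (24,4) (20,10)]:
  edge (13,9)–(14,0): clear
  edge (14,0)–(23,0): clear
  edge (23,0)–(24,4): clear
  edge (24,4)–(20,10): clear
  edge (20,10)–(13,9): clear
  midpoint (8,25/2) outside
  → clear

FREE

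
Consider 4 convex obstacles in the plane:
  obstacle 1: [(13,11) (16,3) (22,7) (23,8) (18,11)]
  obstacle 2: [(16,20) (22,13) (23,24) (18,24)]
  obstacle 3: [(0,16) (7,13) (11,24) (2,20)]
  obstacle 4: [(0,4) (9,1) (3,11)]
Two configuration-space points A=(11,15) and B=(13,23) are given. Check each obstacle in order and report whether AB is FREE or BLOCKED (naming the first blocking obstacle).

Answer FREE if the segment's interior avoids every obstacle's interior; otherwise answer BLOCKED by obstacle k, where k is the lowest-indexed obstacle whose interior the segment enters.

FREE

Obstacle 1 [(13,11) (16,3) (22,7) (23,8) (18,11)]:
  edge (13,11)–(16,3): clear
  edge (16,3)–(22,7): clear
  edge (22,7)–(23,8): clear
  edge (23,8)–(18,11): clear
  edge (18,11)–(13,11): clear
  midpoint (12,19) outside
  → clear
Obstacle 2 [(16,20) (22,13) (23,24) (18,24)]:
  edge (16,20)–(22,13): clear
  edge (22,13)–(23,24): clear
  edge (23,24)–(18,24): clear
  edge (18,24)–(16,20): clear
  midpoint (12,19) outside
  → clear
Obstacle 3 [(0,16) (7,13) (11,24) (2,20)]:
  edge (0,16)–(7,13): clear
  edge (7,13)–(11,24): clear
  edge (11,24)–(2,20): clear
  edge (2,20)–(0,16): clear
  midpoint (12,19) outside
  → clear
Obstacle 4 [(0,4) (9,1) (3,11)]:
  edge (0,4)–(9,1): clear
  edge (9,1)–(3,11): clear
  edge (3,11)–(0,4): clear
  midpoint (12,19) outside
  → clear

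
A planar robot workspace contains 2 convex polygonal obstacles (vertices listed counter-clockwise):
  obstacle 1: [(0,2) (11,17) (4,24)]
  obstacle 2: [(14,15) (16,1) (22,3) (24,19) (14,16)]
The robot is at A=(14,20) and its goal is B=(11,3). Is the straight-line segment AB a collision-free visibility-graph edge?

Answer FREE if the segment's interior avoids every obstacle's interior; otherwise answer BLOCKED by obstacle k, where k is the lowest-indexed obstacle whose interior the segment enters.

Obstacle 1 [(0,2) (11,17) (4,24)]:
  edge (0,2)–(11,17): clear
  edge (11,17)–(4,24): clear
  edge (4,24)–(0,2): clear
  midpoint (25/2,23/2) outside
  → clear
Obstacle 2 [(14,15) (16,1) (22,3) (24,19) (14,16)]:
  edge (14,15)–(16,1): clear
  edge (16,1)–(22,3): clear
  edge (22,3)–(24,19): clear
  edge (24,19)–(14,16): clear
  edge (14,16)–(14,15): clear
  midpoint (25/2,23/2) outside
  → clear

FREE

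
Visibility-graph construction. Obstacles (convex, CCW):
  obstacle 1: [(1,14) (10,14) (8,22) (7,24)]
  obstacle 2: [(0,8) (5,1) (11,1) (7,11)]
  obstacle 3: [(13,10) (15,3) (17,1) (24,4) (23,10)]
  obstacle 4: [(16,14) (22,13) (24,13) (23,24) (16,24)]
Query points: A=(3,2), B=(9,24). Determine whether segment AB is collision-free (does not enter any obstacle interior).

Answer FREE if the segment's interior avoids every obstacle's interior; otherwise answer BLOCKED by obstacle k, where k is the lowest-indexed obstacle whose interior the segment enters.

Obstacle 1 [(1,14) (10,14) (8,22) (7,24)]:
  edge (1,14)–(10,14): crosses AB
  edge (10,14)–(8,22): crosses AB
  edge (8,22)–(7,24): clear
  edge (7,24)–(1,14): clear
  → BLOCKED
Obstacle 2 [(0,8) (5,1) (11,1) (7,11)]:
  edge (0,8)–(5,1): crosses AB
  edge (5,1)–(11,1): clear
  edge (11,1)–(7,11): clear
  edge (7,11)–(0,8): crosses AB
  → BLOCKED
Obstacle 3 [(13,10) (15,3) (17,1) (24,4) (23,10)]:
  edge (13,10)–(15,3): clear
  edge (15,3)–(17,1): clear
  edge (17,1)–(24,4): clear
  edge (24,4)–(23,10): clear
  edge (23,10)–(13,10): clear
  midpoint (6,13) outside
  → clear
Obstacle 4 [(16,14) (22,13) (24,13) (23,24) (16,24)]:
  edge (16,14)–(22,13): clear
  edge (22,13)–(24,13): clear
  edge (24,13)–(23,24): clear
  edge (23,24)–(16,24): clear
  edge (16,24)–(16,14): clear
  midpoint (6,13) outside
  → clear

BLOCKED by obstacle 1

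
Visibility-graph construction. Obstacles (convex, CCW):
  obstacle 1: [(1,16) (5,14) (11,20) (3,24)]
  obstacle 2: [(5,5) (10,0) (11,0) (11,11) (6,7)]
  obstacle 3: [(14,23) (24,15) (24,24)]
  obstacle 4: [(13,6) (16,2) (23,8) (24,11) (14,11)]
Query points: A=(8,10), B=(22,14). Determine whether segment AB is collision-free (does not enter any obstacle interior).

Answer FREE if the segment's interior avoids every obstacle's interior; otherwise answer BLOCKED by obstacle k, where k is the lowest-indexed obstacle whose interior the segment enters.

BLOCKED by obstacle 2

Obstacle 1 [(1,16) (5,14) (11,20) (3,24)]:
  edge (1,16)–(5,14): clear
  edge (5,14)–(11,20): clear
  edge (11,20)–(3,24): clear
  edge (3,24)–(1,16): clear
  midpoint (15,12) outside
  → clear
Obstacle 2 [(5,5) (10,0) (11,0) (11,11) (6,7)]:
  edge (5,5)–(10,0): clear
  edge (10,0)–(11,0): clear
  edge (11,0)–(11,11): crosses AB
  edge (11,11)–(6,7): crosses AB
  edge (6,7)–(5,5): clear
  → BLOCKED
Obstacle 3 [(14,23) (24,15) (24,24)]:
  edge (14,23)–(24,15): clear
  edge (24,15)–(24,24): clear
  edge (24,24)–(14,23): clear
  midpoint (15,12) outside
  → clear
Obstacle 4 [(13,6) (16,2) (23,8) (24,11) (14,11)]:
  edge (13,6)–(16,2): clear
  edge (16,2)–(23,8): clear
  edge (23,8)–(24,11): clear
  edge (24,11)–(14,11): clear
  edge (14,11)–(13,6): clear
  midpoint (15,12) outside
  → clear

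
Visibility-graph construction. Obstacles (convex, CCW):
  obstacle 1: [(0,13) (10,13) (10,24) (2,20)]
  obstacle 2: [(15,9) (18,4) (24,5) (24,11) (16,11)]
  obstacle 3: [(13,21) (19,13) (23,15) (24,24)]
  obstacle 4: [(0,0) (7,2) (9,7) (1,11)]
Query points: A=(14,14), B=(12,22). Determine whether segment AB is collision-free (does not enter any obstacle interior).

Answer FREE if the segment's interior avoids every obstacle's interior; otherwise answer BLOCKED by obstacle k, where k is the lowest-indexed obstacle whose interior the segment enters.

Obstacle 1 [(0,13) (10,13) (10,24) (2,20)]:
  edge (0,13)–(10,13): clear
  edge (10,13)–(10,24): clear
  edge (10,24)–(2,20): clear
  edge (2,20)–(0,13): clear
  midpoint (13,18) outside
  → clear
Obstacle 2 [(15,9) (18,4) (24,5) (24,11) (16,11)]:
  edge (15,9)–(18,4): clear
  edge (18,4)–(24,5): clear
  edge (24,5)–(24,11): clear
  edge (24,11)–(16,11): clear
  edge (16,11)–(15,9): clear
  midpoint (13,18) outside
  → clear
Obstacle 3 [(13,21) (19,13) (23,15) (24,24)]:
  edge (13,21)–(19,13): clear
  edge (19,13)–(23,15): clear
  edge (23,15)–(24,24): clear
  edge (24,24)–(13,21): clear
  midpoint (13,18) outside
  → clear
Obstacle 4 [(0,0) (7,2) (9,7) (1,11)]:
  edge (0,0)–(7,2): clear
  edge (7,2)–(9,7): clear
  edge (9,7)–(1,11): clear
  edge (1,11)–(0,0): clear
  midpoint (13,18) outside
  → clear

FREE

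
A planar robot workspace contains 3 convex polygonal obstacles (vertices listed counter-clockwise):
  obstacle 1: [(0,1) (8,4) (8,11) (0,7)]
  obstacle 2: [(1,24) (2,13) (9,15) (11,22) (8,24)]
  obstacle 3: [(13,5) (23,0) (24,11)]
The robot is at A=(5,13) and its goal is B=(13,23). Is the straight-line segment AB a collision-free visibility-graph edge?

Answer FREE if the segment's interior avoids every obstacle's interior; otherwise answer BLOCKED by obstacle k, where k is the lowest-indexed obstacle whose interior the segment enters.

Obstacle 1 [(0,1) (8,4) (8,11) (0,7)]:
  edge (0,1)–(8,4): clear
  edge (8,4)–(8,11): clear
  edge (8,11)–(0,7): clear
  edge (0,7)–(0,1): clear
  midpoint (9,18) outside
  → clear
Obstacle 2 [(1,24) (2,13) (9,15) (11,22) (8,24)]:
  edge (1,24)–(2,13): clear
  edge (2,13)–(9,15): crosses AB
  edge (9,15)–(11,22): crosses AB
  edge (11,22)–(8,24): clear
  edge (8,24)–(1,24): clear
  → BLOCKED
Obstacle 3 [(13,5) (23,0) (24,11)]:
  edge (13,5)–(23,0): clear
  edge (23,0)–(24,11): clear
  edge (24,11)–(13,5): clear
  midpoint (9,18) outside
  → clear

BLOCKED by obstacle 2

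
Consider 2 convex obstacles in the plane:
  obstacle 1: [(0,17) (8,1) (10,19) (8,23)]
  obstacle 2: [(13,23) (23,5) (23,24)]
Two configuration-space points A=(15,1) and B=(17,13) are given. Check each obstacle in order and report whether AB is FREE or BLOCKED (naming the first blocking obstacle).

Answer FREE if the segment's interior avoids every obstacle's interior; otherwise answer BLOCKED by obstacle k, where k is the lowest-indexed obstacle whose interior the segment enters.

FREE

Obstacle 1 [(0,17) (8,1) (10,19) (8,23)]:
  edge (0,17)–(8,1): clear
  edge (8,1)–(10,19): clear
  edge (10,19)–(8,23): clear
  edge (8,23)–(0,17): clear
  midpoint (16,7) outside
  → clear
Obstacle 2 [(13,23) (23,5) (23,24)]:
  edge (13,23)–(23,5): clear
  edge (23,5)–(23,24): clear
  edge (23,24)–(13,23): clear
  midpoint (16,7) outside
  → clear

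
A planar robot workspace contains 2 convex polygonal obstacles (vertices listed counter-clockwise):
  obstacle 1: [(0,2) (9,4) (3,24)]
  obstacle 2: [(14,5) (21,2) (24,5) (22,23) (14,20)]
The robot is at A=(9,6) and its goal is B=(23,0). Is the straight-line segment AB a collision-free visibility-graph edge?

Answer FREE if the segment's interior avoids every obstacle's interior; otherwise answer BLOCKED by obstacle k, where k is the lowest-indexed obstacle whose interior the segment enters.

FREE

Obstacle 1 [(0,2) (9,4) (3,24)]:
  edge (0,2)–(9,4): clear
  edge (9,4)–(3,24): clear
  edge (3,24)–(0,2): clear
  midpoint (16,3) outside
  → clear
Obstacle 2 [(14,5) (21,2) (24,5) (22,23) (14,20)]:
  edge (14,5)–(21,2): clear
  edge (21,2)–(24,5): clear
  edge (24,5)–(22,23): clear
  edge (22,23)–(14,20): clear
  edge (14,20)–(14,5): clear
  midpoint (16,3) outside
  → clear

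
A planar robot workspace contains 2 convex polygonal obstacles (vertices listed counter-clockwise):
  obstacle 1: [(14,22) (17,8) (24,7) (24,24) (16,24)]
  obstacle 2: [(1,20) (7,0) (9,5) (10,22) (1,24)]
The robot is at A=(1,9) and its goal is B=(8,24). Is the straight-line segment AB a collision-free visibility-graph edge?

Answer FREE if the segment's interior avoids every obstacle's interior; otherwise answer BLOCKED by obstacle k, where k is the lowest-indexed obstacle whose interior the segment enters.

BLOCKED by obstacle 2

Obstacle 1 [(14,22) (17,8) (24,7) (24,24) (16,24)]:
  edge (14,22)–(17,8): clear
  edge (17,8)–(24,7): clear
  edge (24,7)–(24,24): clear
  edge (24,24)–(16,24): clear
  edge (16,24)–(14,22): clear
  midpoint (9/2,33/2) outside
  → clear
Obstacle 2 [(1,20) (7,0) (9,5) (10,22) (1,24)]:
  edge (1,20)–(7,0): crosses AB
  edge (7,0)–(9,5): clear
  edge (9,5)–(10,22): clear
  edge (10,22)–(1,24): crosses AB
  edge (1,24)–(1,20): clear
  → BLOCKED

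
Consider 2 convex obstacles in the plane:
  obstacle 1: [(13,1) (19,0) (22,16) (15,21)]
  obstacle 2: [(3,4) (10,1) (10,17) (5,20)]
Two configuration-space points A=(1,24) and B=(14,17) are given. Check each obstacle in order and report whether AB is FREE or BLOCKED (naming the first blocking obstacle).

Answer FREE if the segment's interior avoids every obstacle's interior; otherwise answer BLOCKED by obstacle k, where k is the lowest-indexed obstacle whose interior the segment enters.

FREE

Obstacle 1 [(13,1) (19,0) (22,16) (15,21)]:
  edge (13,1)–(19,0): clear
  edge (19,0)–(22,16): clear
  edge (22,16)–(15,21): clear
  edge (15,21)–(13,1): clear
  midpoint (15/2,41/2) outside
  → clear
Obstacle 2 [(3,4) (10,1) (10,17) (5,20)]:
  edge (3,4)–(10,1): clear
  edge (10,1)–(10,17): clear
  edge (10,17)–(5,20): clear
  edge (5,20)–(3,4): clear
  midpoint (15/2,41/2) outside
  → clear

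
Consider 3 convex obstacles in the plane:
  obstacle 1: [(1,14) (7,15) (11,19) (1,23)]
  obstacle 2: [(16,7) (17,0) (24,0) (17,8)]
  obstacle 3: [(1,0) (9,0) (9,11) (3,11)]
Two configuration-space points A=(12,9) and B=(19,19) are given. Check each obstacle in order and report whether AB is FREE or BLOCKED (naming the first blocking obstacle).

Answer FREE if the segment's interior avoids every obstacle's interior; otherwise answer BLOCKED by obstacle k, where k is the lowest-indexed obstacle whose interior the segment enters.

Obstacle 1 [(1,14) (7,15) (11,19) (1,23)]:
  edge (1,14)–(7,15): clear
  edge (7,15)–(11,19): clear
  edge (11,19)–(1,23): clear
  edge (1,23)–(1,14): clear
  midpoint (31/2,14) outside
  → clear
Obstacle 2 [(16,7) (17,0) (24,0) (17,8)]:
  edge (16,7)–(17,0): clear
  edge (17,0)–(24,0): clear
  edge (24,0)–(17,8): clear
  edge (17,8)–(16,7): clear
  midpoint (31/2,14) outside
  → clear
Obstacle 3 [(1,0) (9,0) (9,11) (3,11)]:
  edge (1,0)–(9,0): clear
  edge (9,0)–(9,11): clear
  edge (9,11)–(3,11): clear
  edge (3,11)–(1,0): clear
  midpoint (31/2,14) outside
  → clear

FREE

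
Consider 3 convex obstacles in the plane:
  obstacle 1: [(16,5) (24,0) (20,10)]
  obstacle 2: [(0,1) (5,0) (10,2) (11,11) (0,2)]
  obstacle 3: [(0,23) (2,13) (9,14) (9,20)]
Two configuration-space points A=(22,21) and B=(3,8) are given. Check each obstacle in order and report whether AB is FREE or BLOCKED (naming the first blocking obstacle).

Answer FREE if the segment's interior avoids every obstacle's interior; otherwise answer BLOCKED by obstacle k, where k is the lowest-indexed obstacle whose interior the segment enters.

FREE

Obstacle 1 [(16,5) (24,0) (20,10)]:
  edge (16,5)–(24,0): clear
  edge (24,0)–(20,10): clear
  edge (20,10)–(16,5): clear
  midpoint (25/2,29/2) outside
  → clear
Obstacle 2 [(0,1) (5,0) (10,2) (11,11) (0,2)]:
  edge (0,1)–(5,0): clear
  edge (5,0)–(10,2): clear
  edge (10,2)–(11,11): clear
  edge (11,11)–(0,2): clear
  edge (0,2)–(0,1): clear
  midpoint (25/2,29/2) outside
  → clear
Obstacle 3 [(0,23) (2,13) (9,14) (9,20)]:
  edge (0,23)–(2,13): clear
  edge (2,13)–(9,14): clear
  edge (9,14)–(9,20): clear
  edge (9,20)–(0,23): clear
  midpoint (25/2,29/2) outside
  → clear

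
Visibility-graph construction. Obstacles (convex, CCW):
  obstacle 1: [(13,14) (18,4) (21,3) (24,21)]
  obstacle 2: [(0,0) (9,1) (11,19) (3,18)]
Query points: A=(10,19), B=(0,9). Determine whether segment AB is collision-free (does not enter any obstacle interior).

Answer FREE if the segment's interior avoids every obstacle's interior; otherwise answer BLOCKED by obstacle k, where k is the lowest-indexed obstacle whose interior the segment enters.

Obstacle 1 [(13,14) (18,4) (21,3) (24,21)]:
  edge (13,14)–(18,4): clear
  edge (18,4)–(21,3): clear
  edge (21,3)–(24,21): clear
  edge (24,21)–(13,14): clear
  midpoint (5,14) outside
  → clear
Obstacle 2 [(0,0) (9,1) (11,19) (3,18)]:
  edge (0,0)–(9,1): clear
  edge (9,1)–(11,19): clear
  edge (11,19)–(3,18): crosses AB
  edge (3,18)–(0,0): crosses AB
  → BLOCKED

BLOCKED by obstacle 2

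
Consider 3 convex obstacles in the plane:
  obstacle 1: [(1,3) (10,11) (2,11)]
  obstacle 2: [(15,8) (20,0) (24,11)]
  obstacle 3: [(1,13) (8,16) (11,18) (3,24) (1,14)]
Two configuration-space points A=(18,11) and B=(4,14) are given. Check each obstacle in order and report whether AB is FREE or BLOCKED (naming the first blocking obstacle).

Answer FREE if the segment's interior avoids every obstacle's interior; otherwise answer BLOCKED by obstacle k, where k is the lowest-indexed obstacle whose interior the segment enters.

Obstacle 1 [(1,3) (10,11) (2,11)]:
  edge (1,3)–(10,11): clear
  edge (10,11)–(2,11): clear
  edge (2,11)–(1,3): clear
  midpoint (11,25/2) outside
  → clear
Obstacle 2 [(15,8) (20,0) (24,11)]:
  edge (15,8)–(20,0): clear
  edge (20,0)–(24,11): clear
  edge (24,11)–(15,8): clear
  midpoint (11,25/2) outside
  → clear
Obstacle 3 [(1,13) (8,16) (11,18) (3,24) (1,14)]:
  edge (1,13)–(8,16): clear
  edge (8,16)–(11,18): clear
  edge (11,18)–(3,24): clear
  edge (3,24)–(1,14): clear
  edge (1,14)–(1,13): clear
  midpoint (11,25/2) outside
  → clear

FREE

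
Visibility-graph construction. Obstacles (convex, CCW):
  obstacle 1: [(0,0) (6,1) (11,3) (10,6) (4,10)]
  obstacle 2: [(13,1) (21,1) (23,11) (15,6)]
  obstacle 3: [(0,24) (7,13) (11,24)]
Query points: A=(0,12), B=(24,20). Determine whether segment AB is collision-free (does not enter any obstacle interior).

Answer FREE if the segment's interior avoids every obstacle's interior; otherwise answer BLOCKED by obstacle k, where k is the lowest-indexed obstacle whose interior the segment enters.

BLOCKED by obstacle 3

Obstacle 1 [(0,0) (6,1) (11,3) (10,6) (4,10)]:
  edge (0,0)–(6,1): clear
  edge (6,1)–(11,3): clear
  edge (11,3)–(10,6): clear
  edge (10,6)–(4,10): clear
  edge (4,10)–(0,0): clear
  midpoint (12,16) outside
  → clear
Obstacle 2 [(13,1) (21,1) (23,11) (15,6)]:
  edge (13,1)–(21,1): clear
  edge (21,1)–(23,11): clear
  edge (23,11)–(15,6): clear
  edge (15,6)–(13,1): clear
  midpoint (12,16) outside
  → clear
Obstacle 3 [(0,24) (7,13) (11,24)]:
  edge (0,24)–(7,13): crosses AB
  edge (7,13)–(11,24): crosses AB
  edge (11,24)–(0,24): clear
  → BLOCKED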